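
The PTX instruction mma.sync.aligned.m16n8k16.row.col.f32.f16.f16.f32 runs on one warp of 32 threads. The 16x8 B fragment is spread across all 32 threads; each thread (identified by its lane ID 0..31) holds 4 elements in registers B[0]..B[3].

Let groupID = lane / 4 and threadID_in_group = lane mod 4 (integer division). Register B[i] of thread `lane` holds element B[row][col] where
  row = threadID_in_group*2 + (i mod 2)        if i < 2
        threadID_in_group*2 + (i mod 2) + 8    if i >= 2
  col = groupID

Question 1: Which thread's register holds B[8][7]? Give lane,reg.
28,2

c: 7->gid=7  r: 8->r8=1,tid=0,i&1=0
L=7*4+0=28  i=1*2+0=2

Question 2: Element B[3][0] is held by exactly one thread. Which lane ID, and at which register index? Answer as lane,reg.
c=0⇒gr=0  r=3⇒Rb=0,th=1,odd=1
L=0*4+1=1  i=0*2+1=1

1,1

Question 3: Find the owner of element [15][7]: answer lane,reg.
31,3

c=7->g=7  r=15->rb=1,t=3,b0=1
L=7*4+3=31  i=1*2+1=3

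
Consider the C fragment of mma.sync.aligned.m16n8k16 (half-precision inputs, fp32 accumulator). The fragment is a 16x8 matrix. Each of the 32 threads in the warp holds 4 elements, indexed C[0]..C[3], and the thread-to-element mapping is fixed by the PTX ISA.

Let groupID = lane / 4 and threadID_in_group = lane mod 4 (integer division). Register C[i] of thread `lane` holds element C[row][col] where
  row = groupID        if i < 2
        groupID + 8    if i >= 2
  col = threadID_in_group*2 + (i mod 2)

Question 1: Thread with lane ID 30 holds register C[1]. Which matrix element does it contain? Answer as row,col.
lane 30⇒30/4=7, 30 mod 4=2
i=1  r:7+0⇒7  c:2·2+1⇒5

7,5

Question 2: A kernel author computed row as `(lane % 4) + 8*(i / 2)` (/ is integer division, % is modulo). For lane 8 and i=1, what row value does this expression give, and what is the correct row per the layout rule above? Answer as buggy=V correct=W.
`(lane % 4) + 8*(i / 2)`[8,1]→0
L=8→G=8>>2=2, T=8&3=0
[1]→row 2+0=2  col 0·2+1=1
row: 0 vs 2

buggy=0 correct=2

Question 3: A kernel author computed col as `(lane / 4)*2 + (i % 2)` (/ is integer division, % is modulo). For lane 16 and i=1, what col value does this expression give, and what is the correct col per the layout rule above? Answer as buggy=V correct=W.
buggy=9 correct=1

`(lane / 4)*2 + (i % 2)`[16,1]=>9
lane 16: grp=4 (16/4), tig=0 (16%4)
i=1: r=4+0=4, c=0*2+1=1
col: 9 vs 1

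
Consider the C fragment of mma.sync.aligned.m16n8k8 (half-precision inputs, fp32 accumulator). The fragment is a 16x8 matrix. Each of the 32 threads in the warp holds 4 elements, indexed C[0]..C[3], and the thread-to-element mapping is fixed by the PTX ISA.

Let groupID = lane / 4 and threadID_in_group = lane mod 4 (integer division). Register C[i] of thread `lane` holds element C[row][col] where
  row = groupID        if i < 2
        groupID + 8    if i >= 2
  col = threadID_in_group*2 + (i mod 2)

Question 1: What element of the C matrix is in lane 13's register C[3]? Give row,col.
11,3

L=13=>grp=13>>2=3, tig=13&3=1
[3]=>row 3+8=11  col 1·2+1=3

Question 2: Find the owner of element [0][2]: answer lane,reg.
r:0=>grp=0,rB=0  c:2=>tig=1,lo=0
L=0*4+1=1  i=0*2+0=0

1,0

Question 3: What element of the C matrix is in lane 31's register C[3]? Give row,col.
31: gid=7,tid=3
[3] (7+8,3*2+1) = (15,7)

15,7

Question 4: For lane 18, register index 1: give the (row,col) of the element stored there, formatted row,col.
4,5

lane 18: gid=4 (18/4), tid=2 (18%4)
i=1: r=4+0=4, c=2*2+1=5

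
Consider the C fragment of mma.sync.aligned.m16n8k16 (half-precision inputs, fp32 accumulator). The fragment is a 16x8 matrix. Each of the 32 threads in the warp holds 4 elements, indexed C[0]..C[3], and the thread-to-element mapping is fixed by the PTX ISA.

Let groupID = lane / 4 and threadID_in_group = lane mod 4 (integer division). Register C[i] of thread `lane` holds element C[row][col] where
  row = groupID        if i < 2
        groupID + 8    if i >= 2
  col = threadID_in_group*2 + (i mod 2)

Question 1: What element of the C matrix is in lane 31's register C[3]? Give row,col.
31: g=7,t=3
[3] (7+8,3*2+1) = (15,7)

15,7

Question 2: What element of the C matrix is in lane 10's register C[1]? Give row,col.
10: g=2,t=2
[1] (2+0,2*2+1) = (2,5)

2,5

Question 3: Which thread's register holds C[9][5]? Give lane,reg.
r=9⇒gr=1,Rb=1  c=5⇒th=2,odd=1
L=1*4+2=6  i=1*2+1=3

6,3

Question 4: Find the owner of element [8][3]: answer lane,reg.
1,3

r:8=>grp=0,rB=1  c:3=>tig=1,lo=1
L=0*4+1=1  i=1*2+1=3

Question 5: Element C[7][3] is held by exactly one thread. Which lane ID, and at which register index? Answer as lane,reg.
r: 7->gid=7,r8=0  c: 3->tid=1,i&1=1
L=7*4+1=29  i=0*2+1=1

29,1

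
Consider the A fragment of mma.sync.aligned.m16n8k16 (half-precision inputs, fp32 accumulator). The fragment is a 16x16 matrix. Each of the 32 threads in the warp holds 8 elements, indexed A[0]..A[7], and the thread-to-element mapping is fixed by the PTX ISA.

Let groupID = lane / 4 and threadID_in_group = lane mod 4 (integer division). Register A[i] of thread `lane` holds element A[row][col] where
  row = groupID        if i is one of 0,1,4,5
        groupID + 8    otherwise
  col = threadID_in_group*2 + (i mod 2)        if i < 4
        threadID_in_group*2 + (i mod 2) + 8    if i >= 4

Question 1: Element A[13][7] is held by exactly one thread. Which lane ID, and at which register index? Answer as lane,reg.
23,3

r=13->g=5,rb=1  c=7->cb=0,t=3,b0=1
L=5*4+3=23  i=0*4+1*2+1=3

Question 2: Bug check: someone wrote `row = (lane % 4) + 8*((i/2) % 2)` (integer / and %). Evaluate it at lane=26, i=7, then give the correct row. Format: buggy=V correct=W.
buggy=10 correct=14

`(lane % 4) + 8*((i/2) % 2)`[26,7]=>10
L=26=>grp=26>>2=6, tig=26&3=2
[7]=>row 6+8=14  col 2·2+1+8=13
row: 10 vs 14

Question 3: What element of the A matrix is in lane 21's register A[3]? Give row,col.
13,3

L=21=>grp=21>>2=5, tig=21&3=1
[3]=>row 5+8=13  col 1·2+1+0=3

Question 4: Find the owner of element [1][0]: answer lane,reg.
4,0

r: 1->gid=1,r8=0  c: 0->c8=0,tid=0,i&1=0
L=1*4+0=4  i=0*4+0*2+0=0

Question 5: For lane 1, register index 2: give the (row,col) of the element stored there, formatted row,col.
8,2

lane 1->1/4=0, 1 mod 4=1
i=2  r:0+8->8  c:2·1+0+0->2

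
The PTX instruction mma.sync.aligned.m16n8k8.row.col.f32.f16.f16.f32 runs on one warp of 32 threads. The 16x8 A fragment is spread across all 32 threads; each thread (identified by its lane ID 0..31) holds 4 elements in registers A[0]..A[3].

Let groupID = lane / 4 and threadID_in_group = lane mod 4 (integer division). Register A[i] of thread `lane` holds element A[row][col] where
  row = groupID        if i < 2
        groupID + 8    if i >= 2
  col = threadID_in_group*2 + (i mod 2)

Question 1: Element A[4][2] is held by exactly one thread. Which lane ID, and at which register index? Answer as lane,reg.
17,0

r=4→G=4,rhi=0  c=2→T=1,p=0
L=4*4+1=17  i=0*2+0=0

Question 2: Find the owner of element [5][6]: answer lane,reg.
r: 5->gid=5,r8=0  c: 6->tid=3,i&1=0
L=5*4+3=23  i=0*2+0=0

23,0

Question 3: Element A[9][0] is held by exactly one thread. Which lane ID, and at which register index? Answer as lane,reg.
4,2

r=9⇒gr=1,Rb=1  c=0⇒th=0,odd=0
L=1*4+0=4  i=1*2+0=2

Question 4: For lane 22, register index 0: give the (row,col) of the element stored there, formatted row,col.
22: grp=5,tig=2
[0] (5+0,2*2+0) = (5,4)

5,4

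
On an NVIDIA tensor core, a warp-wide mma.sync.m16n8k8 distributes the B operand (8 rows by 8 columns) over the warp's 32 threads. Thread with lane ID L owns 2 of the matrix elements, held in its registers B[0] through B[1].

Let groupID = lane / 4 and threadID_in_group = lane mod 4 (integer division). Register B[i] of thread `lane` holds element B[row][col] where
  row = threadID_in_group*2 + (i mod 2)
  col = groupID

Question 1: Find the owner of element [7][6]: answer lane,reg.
27,1

c=6->g=6  r=7->t=3,b0=1
L=6*4+3=27  i=1=1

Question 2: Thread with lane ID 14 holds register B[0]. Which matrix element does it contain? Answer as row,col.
4,3

14: G=3,T=2
[0] (2*2+0,3) = (4,3)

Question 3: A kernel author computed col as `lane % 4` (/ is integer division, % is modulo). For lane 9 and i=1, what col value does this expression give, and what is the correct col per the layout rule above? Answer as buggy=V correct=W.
buggy=1 correct=2

`lane % 4`[9,1]⇒1
lane 9: gr=2 (9/4), th=1 (9%4)
i=1: r=1*2+1=3, c=gr=2
col: 1 vs 2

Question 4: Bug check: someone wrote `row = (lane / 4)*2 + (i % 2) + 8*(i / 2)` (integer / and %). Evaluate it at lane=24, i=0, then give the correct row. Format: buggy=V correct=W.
buggy=12 correct=0

`(lane / 4)*2 + (i % 2) + 8*(i / 2)`[24,0]⇒12
L=24⇒gr=24>>2=6, th=24&3=0
[0]⇒row 0·2+0=0  col gr=6
row: 12 vs 0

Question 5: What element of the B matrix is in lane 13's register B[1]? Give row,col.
13: gid=3,tid=1
[1] (1*2+1,3) = (3,3)

3,3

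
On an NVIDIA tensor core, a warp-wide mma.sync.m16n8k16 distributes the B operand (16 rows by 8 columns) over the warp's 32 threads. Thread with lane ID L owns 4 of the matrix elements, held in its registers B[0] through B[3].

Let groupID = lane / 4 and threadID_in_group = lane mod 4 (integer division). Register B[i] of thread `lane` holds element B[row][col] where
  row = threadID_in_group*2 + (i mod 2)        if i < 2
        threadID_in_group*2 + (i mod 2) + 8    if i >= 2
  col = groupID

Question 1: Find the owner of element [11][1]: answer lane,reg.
c: 1->gid=1  r: 11->r8=1,tid=1,i&1=1
L=1*4+1=5  i=1*2+1=3

5,3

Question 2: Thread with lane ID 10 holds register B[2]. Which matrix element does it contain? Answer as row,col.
lane 10: gr=2 (10/4), th=2 (10%4)
i=2: r=2*2+0+8=12, c=gr=2

12,2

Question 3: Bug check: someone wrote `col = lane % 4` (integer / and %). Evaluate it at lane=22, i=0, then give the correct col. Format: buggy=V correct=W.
`lane % 4`[22,0]⇒2
22: gr=5,th=2
[0] (2*2+0+0,5) = (4,5)
col: 2 vs 5

buggy=2 correct=5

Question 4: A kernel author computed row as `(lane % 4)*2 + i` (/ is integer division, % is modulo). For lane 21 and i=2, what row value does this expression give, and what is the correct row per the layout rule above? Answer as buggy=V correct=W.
buggy=4 correct=10

`(lane % 4)*2 + i`[21,2]->4
L=21->gid=21>>2=5, tid=21&3=1
[2]->row 1·2+0+8=10  col gid=5
row: 4 vs 10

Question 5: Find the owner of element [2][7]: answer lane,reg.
c:7=>grp=7  r:2=>rB=0,tig=1,lo=0
L=7*4+1=29  i=0*2+0=0

29,0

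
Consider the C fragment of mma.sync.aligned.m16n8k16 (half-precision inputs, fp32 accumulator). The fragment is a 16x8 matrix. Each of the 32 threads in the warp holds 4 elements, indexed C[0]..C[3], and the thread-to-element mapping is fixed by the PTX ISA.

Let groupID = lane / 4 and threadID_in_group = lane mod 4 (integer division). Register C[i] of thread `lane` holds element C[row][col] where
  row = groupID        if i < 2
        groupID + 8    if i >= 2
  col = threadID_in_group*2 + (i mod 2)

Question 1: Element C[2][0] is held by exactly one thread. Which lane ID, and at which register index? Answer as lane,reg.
r=2⇒gr=2,Rb=0  c=0⇒th=0,odd=0
L=2*4+0=8  i=0*2+0=0

8,0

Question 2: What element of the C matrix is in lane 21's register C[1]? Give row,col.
lane 21: grp=5 (21/4), tig=1 (21%4)
i=1: r=5+0=5, c=1*2+1=3

5,3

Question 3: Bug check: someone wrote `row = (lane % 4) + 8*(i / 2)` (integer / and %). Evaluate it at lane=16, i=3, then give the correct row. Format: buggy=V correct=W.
`(lane % 4) + 8*(i / 2)`[16,3]->8
lane 16->16/4=4, 16 mod 4=0
i=3  r:4+8->12  c:2·0+1->1
row: 8 vs 12

buggy=8 correct=12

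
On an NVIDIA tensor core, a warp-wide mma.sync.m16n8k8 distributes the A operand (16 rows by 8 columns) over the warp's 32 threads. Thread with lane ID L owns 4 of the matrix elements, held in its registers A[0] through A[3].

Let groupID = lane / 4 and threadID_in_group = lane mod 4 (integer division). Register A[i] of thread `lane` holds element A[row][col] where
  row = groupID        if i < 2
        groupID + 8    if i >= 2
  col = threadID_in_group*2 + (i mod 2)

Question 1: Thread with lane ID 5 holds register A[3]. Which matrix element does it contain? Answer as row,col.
9,3

lane 5: gid=1 (5/4), tid=1 (5%4)
i=3: r=1+8=9, c=1*2+1=3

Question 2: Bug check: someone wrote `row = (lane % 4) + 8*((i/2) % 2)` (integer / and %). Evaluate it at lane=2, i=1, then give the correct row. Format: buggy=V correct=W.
`(lane % 4) + 8*((i/2) % 2)`[2,1]->2
lane 2: g=0 (2/4), t=2 (2%4)
i=1: r=0+0=0, c=2*2+1=5
row: 2 vs 0

buggy=2 correct=0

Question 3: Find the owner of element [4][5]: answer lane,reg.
r=4→G=4,rhi=0  c=5→T=2,p=1
L=4*4+2=18  i=0*2+1=1

18,1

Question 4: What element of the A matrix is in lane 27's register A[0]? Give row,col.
6,6

L=27->gid=27>>2=6, tid=27&3=3
[0]->row 6+0=6  col 3·2+0=6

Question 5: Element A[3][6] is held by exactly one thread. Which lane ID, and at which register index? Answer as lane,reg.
15,0

r=3⇒gr=3,Rb=0  c=6⇒th=3,odd=0
L=3*4+3=15  i=0*2+0=0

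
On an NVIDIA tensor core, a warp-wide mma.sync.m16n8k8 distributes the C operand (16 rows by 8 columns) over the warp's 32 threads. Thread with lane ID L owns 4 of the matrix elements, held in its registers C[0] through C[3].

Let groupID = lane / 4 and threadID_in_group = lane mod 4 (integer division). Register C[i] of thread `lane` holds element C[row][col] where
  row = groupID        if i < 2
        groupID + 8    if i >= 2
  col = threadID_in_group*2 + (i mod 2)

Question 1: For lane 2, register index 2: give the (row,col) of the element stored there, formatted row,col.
8,4

2: g=0,t=2
[2] (0+8,2*2+0) = (8,4)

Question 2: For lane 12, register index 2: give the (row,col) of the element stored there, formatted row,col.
11,0

12: g=3,t=0
[2] (3+8,0*2+0) = (11,0)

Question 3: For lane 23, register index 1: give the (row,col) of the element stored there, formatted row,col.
5,7

23: gid=5,tid=3
[1] (5+0,3*2+1) = (5,7)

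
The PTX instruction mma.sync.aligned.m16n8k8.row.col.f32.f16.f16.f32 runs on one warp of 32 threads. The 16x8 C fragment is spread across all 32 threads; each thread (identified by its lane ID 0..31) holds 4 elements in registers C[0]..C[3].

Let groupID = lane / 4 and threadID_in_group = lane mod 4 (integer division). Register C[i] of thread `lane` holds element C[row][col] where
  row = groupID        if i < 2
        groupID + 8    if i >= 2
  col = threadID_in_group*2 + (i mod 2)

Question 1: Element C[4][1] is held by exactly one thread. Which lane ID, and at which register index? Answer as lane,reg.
r:4=>grp=4,rB=0  c:1=>tig=0,lo=1
L=4*4+0=16  i=0*2+1=1

16,1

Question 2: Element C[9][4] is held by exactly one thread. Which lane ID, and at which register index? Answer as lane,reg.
r=9⇒gr=1,Rb=1  c=4⇒th=2,odd=0
L=1*4+2=6  i=1*2+0=2

6,2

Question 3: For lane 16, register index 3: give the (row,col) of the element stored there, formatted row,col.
lane 16: g=4 (16/4), t=0 (16%4)
i=3: r=4+8=12, c=0*2+1=1

12,1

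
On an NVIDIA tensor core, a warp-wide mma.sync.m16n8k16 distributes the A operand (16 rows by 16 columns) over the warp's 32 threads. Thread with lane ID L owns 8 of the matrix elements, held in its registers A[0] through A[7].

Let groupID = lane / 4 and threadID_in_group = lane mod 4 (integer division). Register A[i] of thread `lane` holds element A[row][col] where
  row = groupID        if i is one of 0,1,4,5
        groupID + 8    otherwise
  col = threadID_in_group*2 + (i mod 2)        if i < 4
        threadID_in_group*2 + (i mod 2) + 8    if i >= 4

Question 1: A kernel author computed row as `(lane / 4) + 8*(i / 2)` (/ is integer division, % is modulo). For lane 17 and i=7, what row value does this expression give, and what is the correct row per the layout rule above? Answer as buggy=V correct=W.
`(lane / 4) + 8*(i / 2)`[17,7]->28
L=17->gid=17>>2=4, tid=17&3=1
[7]->row 4+8=12  col 1·2+1+8=11
row: 28 vs 12

buggy=28 correct=12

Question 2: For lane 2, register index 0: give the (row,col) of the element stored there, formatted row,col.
0,4

L=2→G=2>>2=0, T=2&3=2
[0]→row 0+0=0  col 2·2+0+0=4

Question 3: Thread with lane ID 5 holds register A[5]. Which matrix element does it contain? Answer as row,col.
lane 5: G=1 (5/4), T=1 (5%4)
i=5: r=1+0=1, c=1*2+1+8=11

1,11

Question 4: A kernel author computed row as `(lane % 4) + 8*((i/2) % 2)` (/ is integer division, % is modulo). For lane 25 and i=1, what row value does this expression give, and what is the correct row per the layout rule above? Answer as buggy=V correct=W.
buggy=1 correct=6

`(lane % 4) + 8*((i/2) % 2)`[25,1]->1
lane 25: gid=6 (25/4), tid=1 (25%4)
i=1: r=6+0=6, c=1*2+1+0=3
row: 1 vs 6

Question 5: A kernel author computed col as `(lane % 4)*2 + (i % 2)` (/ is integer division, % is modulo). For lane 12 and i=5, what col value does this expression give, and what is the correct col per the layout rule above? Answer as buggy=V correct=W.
`(lane % 4)*2 + (i % 2)`[12,5]->1
L=12->gid=12>>2=3, tid=12&3=0
[5]->row 3+0=3  col 0·2+1+8=9
col: 1 vs 9

buggy=1 correct=9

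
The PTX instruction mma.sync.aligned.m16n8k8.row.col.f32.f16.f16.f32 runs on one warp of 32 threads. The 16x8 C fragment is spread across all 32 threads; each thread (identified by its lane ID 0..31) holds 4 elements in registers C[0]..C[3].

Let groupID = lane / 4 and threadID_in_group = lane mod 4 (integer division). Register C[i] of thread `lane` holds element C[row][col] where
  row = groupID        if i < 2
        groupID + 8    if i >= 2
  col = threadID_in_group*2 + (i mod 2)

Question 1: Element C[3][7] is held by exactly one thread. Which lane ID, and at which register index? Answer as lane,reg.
r:3=>grp=3,rB=0  c:7=>tig=3,lo=1
L=3*4+3=15  i=0*2+1=1

15,1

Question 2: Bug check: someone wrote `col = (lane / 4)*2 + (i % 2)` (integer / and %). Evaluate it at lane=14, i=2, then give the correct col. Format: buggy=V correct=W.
buggy=6 correct=4

`(lane / 4)*2 + (i % 2)`[14,2]=>6
lane 14=>14/4=3, 14 mod 4=2
i=2  r:3+8=>11  c:2·2+0=>4
col: 6 vs 4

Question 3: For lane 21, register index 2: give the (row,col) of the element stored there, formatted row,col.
13,2

lane 21: grp=5 (21/4), tig=1 (21%4)
i=2: r=5+8=13, c=1*2+0=2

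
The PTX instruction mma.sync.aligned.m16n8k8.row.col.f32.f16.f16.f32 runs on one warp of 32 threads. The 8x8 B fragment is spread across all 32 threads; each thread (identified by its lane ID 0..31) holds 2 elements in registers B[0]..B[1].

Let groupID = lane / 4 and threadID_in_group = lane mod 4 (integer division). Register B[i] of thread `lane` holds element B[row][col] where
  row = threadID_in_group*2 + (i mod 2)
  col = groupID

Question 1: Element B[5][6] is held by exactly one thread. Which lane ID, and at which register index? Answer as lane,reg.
26,1

c=6->g=6  r=5->t=2,b0=1
L=6*4+2=26  i=1=1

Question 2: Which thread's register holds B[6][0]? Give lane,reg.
3,0

c=0->g=0  r=6->t=3,b0=0
L=0*4+3=3  i=0=0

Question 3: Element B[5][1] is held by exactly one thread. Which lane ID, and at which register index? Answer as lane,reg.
c=1⇒gr=1  r=5⇒th=2,odd=1
L=1*4+2=6  i=1=1

6,1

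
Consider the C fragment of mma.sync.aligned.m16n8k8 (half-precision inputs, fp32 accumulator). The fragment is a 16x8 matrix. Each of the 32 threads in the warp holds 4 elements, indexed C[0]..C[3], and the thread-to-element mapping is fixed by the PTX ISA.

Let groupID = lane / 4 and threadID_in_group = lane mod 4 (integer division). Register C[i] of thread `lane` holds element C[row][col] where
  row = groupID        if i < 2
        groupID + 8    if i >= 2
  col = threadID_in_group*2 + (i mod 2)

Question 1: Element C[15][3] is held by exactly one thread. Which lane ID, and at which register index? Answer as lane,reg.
29,3

r:15=>grp=7,rB=1  c:3=>tig=1,lo=1
L=7*4+1=29  i=1*2+1=3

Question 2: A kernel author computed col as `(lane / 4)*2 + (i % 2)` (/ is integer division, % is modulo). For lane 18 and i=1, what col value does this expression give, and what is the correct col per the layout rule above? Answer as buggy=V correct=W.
`(lane / 4)*2 + (i % 2)`[18,1]=>9
lane 18: grp=4 (18/4), tig=2 (18%4)
i=1: r=4+0=4, c=2*2+1=5
col: 9 vs 5

buggy=9 correct=5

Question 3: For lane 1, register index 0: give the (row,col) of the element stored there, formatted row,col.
0,2

lane 1=>1/4=0, 1 mod 4=1
i=0  r:0+0=>0  c:2·1+0=>2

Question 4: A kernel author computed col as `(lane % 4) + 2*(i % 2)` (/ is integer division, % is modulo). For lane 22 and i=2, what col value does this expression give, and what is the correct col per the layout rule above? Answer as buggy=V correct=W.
`(lane % 4) + 2*(i % 2)`[22,2]->2
22: g=5,t=2
[2] (5+8,2*2+0) = (13,4)
col: 2 vs 4

buggy=2 correct=4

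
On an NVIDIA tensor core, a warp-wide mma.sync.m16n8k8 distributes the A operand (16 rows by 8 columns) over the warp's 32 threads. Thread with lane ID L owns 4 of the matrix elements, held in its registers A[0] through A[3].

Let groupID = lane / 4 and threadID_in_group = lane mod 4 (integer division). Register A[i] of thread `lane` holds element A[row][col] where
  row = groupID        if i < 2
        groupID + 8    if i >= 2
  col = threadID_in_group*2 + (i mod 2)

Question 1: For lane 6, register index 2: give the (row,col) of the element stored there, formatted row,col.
9,4

L=6->g=6>>2=1, t=6&3=2
[2]->row 1+8=9  col 2·2+0=4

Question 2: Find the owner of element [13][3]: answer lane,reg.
r:13=>grp=5,rB=1  c:3=>tig=1,lo=1
L=5*4+1=21  i=1*2+1=3

21,3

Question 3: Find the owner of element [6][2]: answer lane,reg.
r: 6->gid=6,r8=0  c: 2->tid=1,i&1=0
L=6*4+1=25  i=0*2+0=0

25,0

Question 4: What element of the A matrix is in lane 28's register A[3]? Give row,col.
lane 28⇒28/4=7, 28 mod 4=0
i=3  r:7+8⇒15  c:2·0+1⇒1

15,1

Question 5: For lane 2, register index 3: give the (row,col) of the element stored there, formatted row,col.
lane 2→2/4=0, 2 mod 4=2
i=3  r:0+8→8  c:2·2+1→5

8,5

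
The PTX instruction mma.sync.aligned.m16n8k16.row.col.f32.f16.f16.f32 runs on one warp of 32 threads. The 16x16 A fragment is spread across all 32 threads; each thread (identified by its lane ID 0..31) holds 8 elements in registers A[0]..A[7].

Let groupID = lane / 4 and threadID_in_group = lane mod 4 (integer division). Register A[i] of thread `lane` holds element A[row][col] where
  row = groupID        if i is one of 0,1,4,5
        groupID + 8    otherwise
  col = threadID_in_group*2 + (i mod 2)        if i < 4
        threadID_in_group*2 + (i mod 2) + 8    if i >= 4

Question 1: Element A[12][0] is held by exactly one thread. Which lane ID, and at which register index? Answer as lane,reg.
16,2

r=12->g=4,rb=1  c=0->cb=0,t=0,b0=0
L=4*4+0=16  i=0*4+1*2+0=2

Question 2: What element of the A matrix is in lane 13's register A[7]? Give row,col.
L=13⇒gr=13>>2=3, th=13&3=1
[7]⇒row 3+8=11  col 1·2+1+8=11

11,11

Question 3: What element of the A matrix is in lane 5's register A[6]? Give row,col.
9,10

lane 5=>5/4=1, 5 mod 4=1
i=6  r:1+8=>9  c:2·1+0+8=>10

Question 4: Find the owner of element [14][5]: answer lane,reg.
r=14→G=6,rhi=1  c=5→chi=0,T=2,p=1
L=6*4+2=26  i=0*4+1*2+1=3

26,3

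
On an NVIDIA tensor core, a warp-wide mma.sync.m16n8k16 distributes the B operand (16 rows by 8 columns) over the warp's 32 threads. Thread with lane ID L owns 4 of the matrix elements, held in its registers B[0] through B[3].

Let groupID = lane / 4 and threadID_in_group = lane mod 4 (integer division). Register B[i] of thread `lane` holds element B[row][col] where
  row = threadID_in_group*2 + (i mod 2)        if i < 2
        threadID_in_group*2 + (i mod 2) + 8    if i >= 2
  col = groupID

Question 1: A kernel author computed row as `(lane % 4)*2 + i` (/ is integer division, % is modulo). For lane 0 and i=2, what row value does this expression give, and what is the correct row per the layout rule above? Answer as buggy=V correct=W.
`(lane % 4)*2 + i`[0,2]->2
L=0->g=0>>2=0, t=0&3=0
[2]->row 0·2+0+8=8  col g=0
row: 2 vs 8

buggy=2 correct=8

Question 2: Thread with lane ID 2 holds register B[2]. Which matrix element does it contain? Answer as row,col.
12,0

L=2=>grp=2>>2=0, tig=2&3=2
[2]=>row 2·2+0+8=12  col grp=0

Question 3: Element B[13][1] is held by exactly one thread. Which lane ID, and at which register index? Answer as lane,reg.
6,3

c: 1->gid=1  r: 13->r8=1,tid=2,i&1=1
L=1*4+2=6  i=1*2+1=3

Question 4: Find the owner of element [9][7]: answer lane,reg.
c: 7->gid=7  r: 9->r8=1,tid=0,i&1=1
L=7*4+0=28  i=1*2+1=3

28,3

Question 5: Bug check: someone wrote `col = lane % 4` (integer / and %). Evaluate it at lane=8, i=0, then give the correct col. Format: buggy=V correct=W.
buggy=0 correct=2

`lane % 4`[8,0]->0
8: g=2,t=0
[0] (0*2+0+0,2) = (0,2)
col: 0 vs 2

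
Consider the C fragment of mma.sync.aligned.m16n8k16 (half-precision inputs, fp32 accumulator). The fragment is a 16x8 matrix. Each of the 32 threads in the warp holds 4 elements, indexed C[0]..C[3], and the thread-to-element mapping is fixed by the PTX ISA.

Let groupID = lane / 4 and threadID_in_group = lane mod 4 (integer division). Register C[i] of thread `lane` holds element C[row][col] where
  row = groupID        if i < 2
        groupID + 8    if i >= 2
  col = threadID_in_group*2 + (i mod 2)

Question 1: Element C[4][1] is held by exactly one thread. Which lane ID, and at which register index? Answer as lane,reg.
r: 4->gid=4,r8=0  c: 1->tid=0,i&1=1
L=4*4+0=16  i=0*2+1=1

16,1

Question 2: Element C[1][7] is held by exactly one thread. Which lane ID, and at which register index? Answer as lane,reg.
r:1=>grp=1,rB=0  c:7=>tig=3,lo=1
L=1*4+3=7  i=0*2+1=1

7,1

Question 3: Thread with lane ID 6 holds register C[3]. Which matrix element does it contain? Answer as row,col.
6: g=1,t=2
[3] (1+8,2*2+1) = (9,5)

9,5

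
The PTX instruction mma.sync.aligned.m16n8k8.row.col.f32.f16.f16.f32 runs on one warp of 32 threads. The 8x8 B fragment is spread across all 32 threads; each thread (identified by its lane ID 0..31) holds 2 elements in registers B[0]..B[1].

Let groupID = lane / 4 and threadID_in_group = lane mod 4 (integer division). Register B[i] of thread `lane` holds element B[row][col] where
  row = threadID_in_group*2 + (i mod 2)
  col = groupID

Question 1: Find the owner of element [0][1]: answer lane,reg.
4,0

c=1->g=1  r=0->t=0,b0=0
L=1*4+0=4  i=0=0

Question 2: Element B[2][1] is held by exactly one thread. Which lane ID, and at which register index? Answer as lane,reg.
c: 1->gid=1  r: 2->tid=1,i&1=0
L=1*4+1=5  i=0=0

5,0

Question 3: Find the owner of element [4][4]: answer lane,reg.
18,0

c:4=>grp=4  r:4=>tig=2,lo=0
L=4*4+2=18  i=0=0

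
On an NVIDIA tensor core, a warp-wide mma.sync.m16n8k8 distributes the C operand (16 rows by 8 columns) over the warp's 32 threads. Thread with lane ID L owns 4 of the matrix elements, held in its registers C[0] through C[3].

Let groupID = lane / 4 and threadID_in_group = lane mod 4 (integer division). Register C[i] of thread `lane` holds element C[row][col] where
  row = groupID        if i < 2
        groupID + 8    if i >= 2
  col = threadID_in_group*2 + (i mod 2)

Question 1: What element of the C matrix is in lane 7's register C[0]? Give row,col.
1,6

lane 7: g=1 (7/4), t=3 (7%4)
i=0: r=1+0=1, c=3*2+0=6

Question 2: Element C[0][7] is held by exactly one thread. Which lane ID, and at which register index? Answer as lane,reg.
3,1

r:0=>grp=0,rB=0  c:7=>tig=3,lo=1
L=0*4+3=3  i=0*2+1=1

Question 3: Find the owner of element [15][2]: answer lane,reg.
29,2

r=15->g=7,rb=1  c=2->t=1,b0=0
L=7*4+1=29  i=1*2+0=2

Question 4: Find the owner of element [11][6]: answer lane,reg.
15,2

r:11=>grp=3,rB=1  c:6=>tig=3,lo=0
L=3*4+3=15  i=1*2+0=2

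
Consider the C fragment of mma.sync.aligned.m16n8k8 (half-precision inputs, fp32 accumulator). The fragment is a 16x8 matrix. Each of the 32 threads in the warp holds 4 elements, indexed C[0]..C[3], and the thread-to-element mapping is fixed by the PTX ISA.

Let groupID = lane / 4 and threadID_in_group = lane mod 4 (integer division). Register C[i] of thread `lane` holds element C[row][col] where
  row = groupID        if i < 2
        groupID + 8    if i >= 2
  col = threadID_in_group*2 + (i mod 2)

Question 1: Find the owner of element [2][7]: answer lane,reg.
11,1

r=2->g=2,rb=0  c=7->t=3,b0=1
L=2*4+3=11  i=0*2+1=1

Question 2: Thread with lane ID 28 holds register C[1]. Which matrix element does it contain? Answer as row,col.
lane 28⇒28/4=7, 28 mod 4=0
i=1  r:7+0⇒7  c:2·0+1⇒1

7,1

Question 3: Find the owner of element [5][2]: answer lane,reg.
21,0

r=5->g=5,rb=0  c=2->t=1,b0=0
L=5*4+1=21  i=0*2+0=0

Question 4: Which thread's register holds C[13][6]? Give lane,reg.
r: 13->gid=5,r8=1  c: 6->tid=3,i&1=0
L=5*4+3=23  i=1*2+0=2

23,2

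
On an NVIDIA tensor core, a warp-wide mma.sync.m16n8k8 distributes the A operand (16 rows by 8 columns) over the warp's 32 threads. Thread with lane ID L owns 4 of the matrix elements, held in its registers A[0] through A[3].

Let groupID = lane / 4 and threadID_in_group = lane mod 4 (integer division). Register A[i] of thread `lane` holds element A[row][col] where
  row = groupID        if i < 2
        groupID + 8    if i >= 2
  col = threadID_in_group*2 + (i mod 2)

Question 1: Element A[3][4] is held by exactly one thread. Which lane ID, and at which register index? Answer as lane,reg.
14,0

r=3→G=3,rhi=0  c=4→T=2,p=0
L=3*4+2=14  i=0*2+0=0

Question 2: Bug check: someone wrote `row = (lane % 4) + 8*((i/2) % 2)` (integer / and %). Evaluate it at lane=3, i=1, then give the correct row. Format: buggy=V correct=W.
`(lane % 4) + 8*((i/2) % 2)`[3,1]→3
L=3→G=3>>2=0, T=3&3=3
[1]→row 0+0=0  col 3·2+1=7
row: 3 vs 0

buggy=3 correct=0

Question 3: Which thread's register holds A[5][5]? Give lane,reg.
r: 5->gid=5,r8=0  c: 5->tid=2,i&1=1
L=5*4+2=22  i=0*2+1=1

22,1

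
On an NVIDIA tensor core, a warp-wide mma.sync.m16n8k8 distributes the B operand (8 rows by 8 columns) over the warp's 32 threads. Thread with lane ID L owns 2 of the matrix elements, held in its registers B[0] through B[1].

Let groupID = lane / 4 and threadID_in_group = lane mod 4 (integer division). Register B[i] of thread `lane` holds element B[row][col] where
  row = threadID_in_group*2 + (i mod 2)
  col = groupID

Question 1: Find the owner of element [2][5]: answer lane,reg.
21,0

c=5->g=5  r=2->t=1,b0=0
L=5*4+1=21  i=0=0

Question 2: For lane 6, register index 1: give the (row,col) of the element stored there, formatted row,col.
lane 6->6/4=1, 6 mod 4=2
i=1  r:2·2+1->5  c:1

5,1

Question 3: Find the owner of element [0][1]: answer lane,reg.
4,0

c: 1->gid=1  r: 0->tid=0,i&1=0
L=1*4+0=4  i=0=0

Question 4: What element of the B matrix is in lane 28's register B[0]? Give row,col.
lane 28⇒28/4=7, 28 mod 4=0
i=0  r:2·0+0⇒0  c:7

0,7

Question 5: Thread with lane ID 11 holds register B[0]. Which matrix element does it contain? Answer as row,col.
6,2

11: G=2,T=3
[0] (3*2+0,2) = (6,2)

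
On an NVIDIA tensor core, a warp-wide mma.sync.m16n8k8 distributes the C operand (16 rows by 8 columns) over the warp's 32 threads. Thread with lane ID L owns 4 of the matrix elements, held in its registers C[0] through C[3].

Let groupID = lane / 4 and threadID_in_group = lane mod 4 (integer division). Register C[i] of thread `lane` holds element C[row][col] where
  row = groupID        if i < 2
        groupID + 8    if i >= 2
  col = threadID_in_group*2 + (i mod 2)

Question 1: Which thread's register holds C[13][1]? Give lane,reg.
20,3

r=13->g=5,rb=1  c=1->t=0,b0=1
L=5*4+0=20  i=1*2+1=3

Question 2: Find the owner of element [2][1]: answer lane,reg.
8,1

r=2→G=2,rhi=0  c=1→T=0,p=1
L=2*4+0=8  i=0*2+1=1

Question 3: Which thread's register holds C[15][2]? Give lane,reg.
r: 15->gid=7,r8=1  c: 2->tid=1,i&1=0
L=7*4+1=29  i=1*2+0=2

29,2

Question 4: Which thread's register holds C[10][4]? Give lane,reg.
10,2

r:10=>grp=2,rB=1  c:4=>tig=2,lo=0
L=2*4+2=10  i=1*2+0=2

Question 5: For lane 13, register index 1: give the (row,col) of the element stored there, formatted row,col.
3,3

L=13=>grp=13>>2=3, tig=13&3=1
[1]=>row 3+0=3  col 1·2+1=3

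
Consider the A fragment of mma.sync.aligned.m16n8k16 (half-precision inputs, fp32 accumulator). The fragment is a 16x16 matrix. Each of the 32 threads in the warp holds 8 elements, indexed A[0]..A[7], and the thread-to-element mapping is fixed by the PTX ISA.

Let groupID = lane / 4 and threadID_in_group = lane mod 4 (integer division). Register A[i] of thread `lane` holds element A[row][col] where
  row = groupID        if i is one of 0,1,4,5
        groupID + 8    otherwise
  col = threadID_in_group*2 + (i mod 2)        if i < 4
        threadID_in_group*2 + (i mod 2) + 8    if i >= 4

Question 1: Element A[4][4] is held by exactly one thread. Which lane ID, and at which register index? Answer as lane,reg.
18,0

r: 4->gid=4,r8=0  c: 4->c8=0,tid=2,i&1=0
L=4*4+2=18  i=0*4+0*2+0=0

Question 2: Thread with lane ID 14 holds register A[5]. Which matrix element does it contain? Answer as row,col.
lane 14⇒14/4=3, 14 mod 4=2
i=5  r:3+0⇒3  c:2·2+1+8⇒13

3,13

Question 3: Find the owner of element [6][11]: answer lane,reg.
25,5

r=6⇒gr=6,Rb=0  c=11⇒Cb=1,th=1,odd=1
L=6*4+1=25  i=1*4+0*2+1=5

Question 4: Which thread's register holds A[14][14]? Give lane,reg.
27,6

r=14→G=6,rhi=1  c=14→chi=1,T=3,p=0
L=6*4+3=27  i=1*4+1*2+0=6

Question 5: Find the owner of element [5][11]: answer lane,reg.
21,5

r: 5->gid=5,r8=0  c: 11->c8=1,tid=1,i&1=1
L=5*4+1=21  i=1*4+0*2+1=5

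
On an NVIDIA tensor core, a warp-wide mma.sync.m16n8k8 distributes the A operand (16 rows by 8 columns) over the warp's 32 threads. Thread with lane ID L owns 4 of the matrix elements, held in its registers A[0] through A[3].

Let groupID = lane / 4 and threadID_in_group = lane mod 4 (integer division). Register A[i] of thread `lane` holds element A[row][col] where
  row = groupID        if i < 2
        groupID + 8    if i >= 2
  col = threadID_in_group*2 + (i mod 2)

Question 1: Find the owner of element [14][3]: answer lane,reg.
r=14->g=6,rb=1  c=3->t=1,b0=1
L=6*4+1=25  i=1*2+1=3

25,3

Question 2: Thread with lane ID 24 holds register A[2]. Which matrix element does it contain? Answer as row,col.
24: gr=6,th=0
[2] (6+8,0*2+0) = (14,0)

14,0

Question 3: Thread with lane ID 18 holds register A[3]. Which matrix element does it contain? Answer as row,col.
12,5

lane 18: gr=4 (18/4), th=2 (18%4)
i=3: r=4+8=12, c=2*2+1=5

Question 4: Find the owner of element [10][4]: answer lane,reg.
10,2

r=10→G=2,rhi=1  c=4→T=2,p=0
L=2*4+2=10  i=1*2+0=2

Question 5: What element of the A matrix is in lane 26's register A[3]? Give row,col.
14,5

lane 26: grp=6 (26/4), tig=2 (26%4)
i=3: r=6+8=14, c=2*2+1=5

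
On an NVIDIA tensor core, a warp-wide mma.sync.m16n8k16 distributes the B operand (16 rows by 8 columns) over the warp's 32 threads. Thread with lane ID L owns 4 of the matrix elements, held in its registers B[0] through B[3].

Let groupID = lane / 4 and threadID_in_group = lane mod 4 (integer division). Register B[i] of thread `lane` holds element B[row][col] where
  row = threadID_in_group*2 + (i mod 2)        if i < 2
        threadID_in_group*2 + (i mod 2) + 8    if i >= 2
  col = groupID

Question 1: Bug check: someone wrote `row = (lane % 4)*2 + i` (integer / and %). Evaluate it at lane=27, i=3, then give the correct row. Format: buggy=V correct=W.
buggy=9 correct=15

`(lane % 4)*2 + i`[27,3]->9
lane 27: gid=6 (27/4), tid=3 (27%4)
i=3: r=3*2+1+8=15, c=gid=6
row: 9 vs 15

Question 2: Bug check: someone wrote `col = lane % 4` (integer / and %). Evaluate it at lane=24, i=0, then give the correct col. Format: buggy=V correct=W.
buggy=0 correct=6

`lane % 4`[24,0]->0
L=24->gid=24>>2=6, tid=24&3=0
[0]->row 0·2+0+0=0  col gid=6
col: 0 vs 6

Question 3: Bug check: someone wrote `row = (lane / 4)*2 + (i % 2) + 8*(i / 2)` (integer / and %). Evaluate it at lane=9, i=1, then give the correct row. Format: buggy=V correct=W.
`(lane / 4)*2 + (i % 2) + 8*(i / 2)`[9,1]->5
lane 9->9/4=2, 9 mod 4=1
i=1  r:2·1+1+0->3  c:2
row: 5 vs 3

buggy=5 correct=3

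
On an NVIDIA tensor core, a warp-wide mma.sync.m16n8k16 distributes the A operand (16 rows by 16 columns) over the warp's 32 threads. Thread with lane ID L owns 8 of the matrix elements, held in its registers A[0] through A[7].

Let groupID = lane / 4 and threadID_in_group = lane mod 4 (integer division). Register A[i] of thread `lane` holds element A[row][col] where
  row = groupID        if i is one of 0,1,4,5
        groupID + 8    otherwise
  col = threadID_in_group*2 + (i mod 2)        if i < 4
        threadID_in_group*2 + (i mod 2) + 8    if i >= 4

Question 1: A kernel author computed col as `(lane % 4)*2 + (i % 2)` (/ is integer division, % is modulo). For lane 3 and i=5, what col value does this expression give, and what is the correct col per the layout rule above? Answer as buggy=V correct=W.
buggy=7 correct=15

`(lane % 4)*2 + (i % 2)`[3,5]->7
lane 3: g=0 (3/4), t=3 (3%4)
i=5: r=0+0=0, c=3*2+1+8=15
col: 7 vs 15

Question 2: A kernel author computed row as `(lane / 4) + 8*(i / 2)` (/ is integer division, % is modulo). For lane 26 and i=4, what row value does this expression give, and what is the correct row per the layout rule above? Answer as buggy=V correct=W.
buggy=22 correct=6

`(lane / 4) + 8*(i / 2)`[26,4]->22
lane 26->26/4=6, 26 mod 4=2
i=4  r:6+0->6  c:2·2+0+8->12
row: 22 vs 6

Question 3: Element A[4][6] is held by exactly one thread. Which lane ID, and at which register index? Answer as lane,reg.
19,0

r: 4->gid=4,r8=0  c: 6->c8=0,tid=3,i&1=0
L=4*4+3=19  i=0*4+0*2+0=0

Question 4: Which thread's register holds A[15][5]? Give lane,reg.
30,3

r: 15->gid=7,r8=1  c: 5->c8=0,tid=2,i&1=1
L=7*4+2=30  i=0*4+1*2+1=3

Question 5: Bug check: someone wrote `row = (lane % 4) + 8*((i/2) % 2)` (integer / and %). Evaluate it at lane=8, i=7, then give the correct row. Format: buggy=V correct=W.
`(lane % 4) + 8*((i/2) % 2)`[8,7]=>8
lane 8=>8/4=2, 8 mod 4=0
i=7  r:2+8=>10  c:2·0+1+8=>9
row: 8 vs 10

buggy=8 correct=10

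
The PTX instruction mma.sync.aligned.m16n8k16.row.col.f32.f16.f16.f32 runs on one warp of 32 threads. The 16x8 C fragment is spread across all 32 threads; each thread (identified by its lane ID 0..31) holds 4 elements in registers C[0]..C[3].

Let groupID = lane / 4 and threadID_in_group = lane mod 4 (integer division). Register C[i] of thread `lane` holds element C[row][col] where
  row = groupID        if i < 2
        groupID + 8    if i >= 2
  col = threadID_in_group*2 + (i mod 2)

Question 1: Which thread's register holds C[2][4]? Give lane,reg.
r: 2->gid=2,r8=0  c: 4->tid=2,i&1=0
L=2*4+2=10  i=0*2+0=0

10,0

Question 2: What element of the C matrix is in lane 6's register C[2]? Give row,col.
lane 6: g=1 (6/4), t=2 (6%4)
i=2: r=1+8=9, c=2*2+0=4

9,4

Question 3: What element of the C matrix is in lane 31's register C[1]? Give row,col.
L=31→G=31>>2=7, T=31&3=3
[1]→row 7+0=7  col 3·2+1=7

7,7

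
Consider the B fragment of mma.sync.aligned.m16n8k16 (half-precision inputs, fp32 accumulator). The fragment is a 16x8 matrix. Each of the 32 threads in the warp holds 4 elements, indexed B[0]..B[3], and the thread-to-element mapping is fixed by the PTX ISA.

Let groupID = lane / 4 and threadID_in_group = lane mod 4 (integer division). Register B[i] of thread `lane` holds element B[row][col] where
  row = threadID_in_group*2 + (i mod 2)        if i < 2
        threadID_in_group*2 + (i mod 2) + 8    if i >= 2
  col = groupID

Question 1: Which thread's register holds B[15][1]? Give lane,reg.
7,3

c=1->g=1  r=15->rb=1,t=3,b0=1
L=1*4+3=7  i=1*2+1=3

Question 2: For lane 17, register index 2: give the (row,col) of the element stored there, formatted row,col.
10,4

17: gid=4,tid=1
[2] (1*2+0+8,4) = (10,4)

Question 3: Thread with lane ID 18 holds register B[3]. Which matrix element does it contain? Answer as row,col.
lane 18: g=4 (18/4), t=2 (18%4)
i=3: r=2*2+1+8=13, c=g=4

13,4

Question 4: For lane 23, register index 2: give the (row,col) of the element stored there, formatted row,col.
14,5

L=23→G=23>>2=5, T=23&3=3
[2]→row 3·2+0+8=14  col G=5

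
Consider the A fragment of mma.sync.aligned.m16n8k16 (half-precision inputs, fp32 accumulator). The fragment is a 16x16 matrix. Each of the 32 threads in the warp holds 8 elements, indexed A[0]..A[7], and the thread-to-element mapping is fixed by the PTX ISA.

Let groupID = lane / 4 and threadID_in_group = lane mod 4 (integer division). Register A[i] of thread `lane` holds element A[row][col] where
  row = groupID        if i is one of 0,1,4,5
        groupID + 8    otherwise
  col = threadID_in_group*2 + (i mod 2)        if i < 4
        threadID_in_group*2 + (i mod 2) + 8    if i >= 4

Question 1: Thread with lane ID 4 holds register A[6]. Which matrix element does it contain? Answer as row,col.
9,8

4: gr=1,th=0
[6] (1+8,0*2+0+8) = (9,8)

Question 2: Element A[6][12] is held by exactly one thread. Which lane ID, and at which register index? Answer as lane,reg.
r:6=>grp=6,rB=0  c:12=>cB=1,tig=2,lo=0
L=6*4+2=26  i=1*4+0*2+0=4

26,4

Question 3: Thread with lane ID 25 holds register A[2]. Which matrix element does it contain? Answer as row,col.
L=25->g=25>>2=6, t=25&3=1
[2]->row 6+8=14  col 1·2+0+0=2

14,2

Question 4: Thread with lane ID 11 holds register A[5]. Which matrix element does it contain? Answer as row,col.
2,15

lane 11: g=2 (11/4), t=3 (11%4)
i=5: r=2+0=2, c=3*2+1+8=15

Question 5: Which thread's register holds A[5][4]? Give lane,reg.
r=5⇒gr=5,Rb=0  c=4⇒Cb=0,th=2,odd=0
L=5*4+2=22  i=0*4+0*2+0=0

22,0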